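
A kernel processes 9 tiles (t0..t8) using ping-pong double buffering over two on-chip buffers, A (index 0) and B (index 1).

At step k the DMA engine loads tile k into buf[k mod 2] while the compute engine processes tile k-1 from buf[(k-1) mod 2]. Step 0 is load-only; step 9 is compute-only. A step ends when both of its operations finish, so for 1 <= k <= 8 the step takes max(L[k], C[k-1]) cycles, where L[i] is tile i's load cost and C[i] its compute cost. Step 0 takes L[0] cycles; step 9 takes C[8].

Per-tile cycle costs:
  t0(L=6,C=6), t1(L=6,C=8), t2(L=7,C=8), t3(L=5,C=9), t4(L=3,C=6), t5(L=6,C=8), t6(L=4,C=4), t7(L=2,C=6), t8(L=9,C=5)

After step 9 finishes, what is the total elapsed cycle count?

end_cycle[9] = 69

k=0 load=t0/6c comp=- wait=6 total=6
k=1 load=t1/6c comp=t0/6c wait=6 total=12
k=2 load=t2/7c comp=t1/8c wait=8 total=20
k=3 load=t3/5c comp=t2/8c wait=8 total=28
k=4 load=t4/3c comp=t3/9c wait=9 total=37
k=5 load=t5/6c comp=t4/6c wait=6 total=43
k=6 load=t6/4c comp=t5/8c wait=8 total=51
k=7 load=t7/2c comp=t6/4c wait=4 total=55
k=8 load=t8/9c comp=t7/6c wait=9 total=64
k=9 load=- comp=t8/5c wait=5 total=69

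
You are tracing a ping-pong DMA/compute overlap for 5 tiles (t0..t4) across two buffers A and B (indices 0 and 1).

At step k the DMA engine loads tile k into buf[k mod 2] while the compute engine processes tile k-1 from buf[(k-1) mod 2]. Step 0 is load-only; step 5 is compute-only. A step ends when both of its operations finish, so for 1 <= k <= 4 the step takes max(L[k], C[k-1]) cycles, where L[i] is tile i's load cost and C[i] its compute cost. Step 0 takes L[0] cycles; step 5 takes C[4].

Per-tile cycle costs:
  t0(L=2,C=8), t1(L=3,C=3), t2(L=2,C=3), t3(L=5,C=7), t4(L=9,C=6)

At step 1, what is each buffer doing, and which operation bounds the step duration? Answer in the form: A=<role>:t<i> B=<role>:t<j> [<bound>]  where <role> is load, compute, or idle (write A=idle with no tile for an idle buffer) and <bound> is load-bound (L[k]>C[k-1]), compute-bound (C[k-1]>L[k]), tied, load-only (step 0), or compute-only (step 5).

step 1: A=compute:t0 B=load:t1 [compute-bound]

[0] DMA t0→A (2c) ∥ CU idle ⇒ 2c, clock 2
[1] DMA t1→B (3c) ∥ CU A:t0 (8c) ⇒ 8c, clock 10
[2] DMA t2→A (2c) ∥ CU B:t1 (3c) ⇒ 3c, clock 13
[3] DMA t3→B (5c) ∥ CU A:t2 (3c) ⇒ 5c, clock 18
[4] DMA t4→A (9c) ∥ CU B:t3 (7c) ⇒ 9c, clock 27
[5] DMA idle ∥ CU A:t4 (6c) ⇒ 6c, clock 33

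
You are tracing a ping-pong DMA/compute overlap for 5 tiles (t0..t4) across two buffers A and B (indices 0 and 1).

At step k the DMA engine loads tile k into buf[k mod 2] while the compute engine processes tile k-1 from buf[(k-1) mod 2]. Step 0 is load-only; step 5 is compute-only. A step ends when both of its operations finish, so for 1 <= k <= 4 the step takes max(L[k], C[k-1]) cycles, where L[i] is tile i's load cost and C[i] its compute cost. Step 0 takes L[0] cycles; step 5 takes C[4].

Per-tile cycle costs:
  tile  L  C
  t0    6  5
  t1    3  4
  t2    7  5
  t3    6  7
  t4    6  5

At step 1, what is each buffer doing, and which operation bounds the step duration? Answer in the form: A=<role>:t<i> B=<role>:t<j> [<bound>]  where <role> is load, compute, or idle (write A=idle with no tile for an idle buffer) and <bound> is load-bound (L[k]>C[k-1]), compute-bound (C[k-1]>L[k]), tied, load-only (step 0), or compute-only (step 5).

step 0: L[0]=6 → dur=6, Σ=6 | A=load:t0 B=idle [load-only]
step 1: L[1]=3 C[0]=5 → dur=5, Σ=11 | A=compute:t0 B=load:t1 [compute-bound]
step 2: L[2]=7 C[1]=4 → dur=7, Σ=18 | A=load:t2 B=compute:t1 [load-bound]
step 3: L[3]=6 C[2]=5 → dur=6, Σ=24 | A=compute:t2 B=load:t3 [load-bound]
step 4: L[4]=6 C[3]=7 → dur=7, Σ=31 | A=load:t4 B=compute:t3 [compute-bound]
step 5: C[4]=5 → dur=5, Σ=36 | A=compute:t4 B=idle [compute-only]

step 1: A=compute:t0 B=load:t1 [compute-bound]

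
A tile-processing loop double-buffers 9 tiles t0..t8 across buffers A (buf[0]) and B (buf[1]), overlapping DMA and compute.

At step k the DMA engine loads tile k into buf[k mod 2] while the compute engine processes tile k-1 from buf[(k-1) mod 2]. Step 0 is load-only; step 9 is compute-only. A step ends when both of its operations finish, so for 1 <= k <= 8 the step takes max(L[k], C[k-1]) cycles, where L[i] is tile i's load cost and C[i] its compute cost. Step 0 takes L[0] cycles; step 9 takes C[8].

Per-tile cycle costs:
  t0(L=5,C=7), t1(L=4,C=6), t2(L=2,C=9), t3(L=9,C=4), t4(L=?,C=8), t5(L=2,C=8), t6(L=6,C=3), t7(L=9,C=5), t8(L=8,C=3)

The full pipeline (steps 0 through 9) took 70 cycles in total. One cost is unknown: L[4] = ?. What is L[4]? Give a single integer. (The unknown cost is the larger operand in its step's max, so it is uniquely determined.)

L[4] = 7

step 0: dur = L[0]=5 = 5
step 1: dur = max(L[1]=4, C[0]=7) = 7
step 2: dur = max(L[2]=2, C[1]=6) = 6
step 3: dur = max(L[3]=9, C[2]=9) = 9
step 4: dur = max(L[4]=?, C[3]=4) = L[4]  (unknown; binding)
step 5: dur = max(L[5]=2, C[4]=8) = 8
step 6: dur = max(L[6]=6, C[5]=8) = 8
step 7: dur = max(L[7]=9, C[6]=3) = 9
step 8: dur = max(L[8]=8, C[7]=5) = 8
step 9: dur = C[8]=3 = 3
sum of known step durations = 63
dur[4] = total - known = 70 - 63 = 7
L[4] is the binding max in step 4, so L[4] = dur[4] = 7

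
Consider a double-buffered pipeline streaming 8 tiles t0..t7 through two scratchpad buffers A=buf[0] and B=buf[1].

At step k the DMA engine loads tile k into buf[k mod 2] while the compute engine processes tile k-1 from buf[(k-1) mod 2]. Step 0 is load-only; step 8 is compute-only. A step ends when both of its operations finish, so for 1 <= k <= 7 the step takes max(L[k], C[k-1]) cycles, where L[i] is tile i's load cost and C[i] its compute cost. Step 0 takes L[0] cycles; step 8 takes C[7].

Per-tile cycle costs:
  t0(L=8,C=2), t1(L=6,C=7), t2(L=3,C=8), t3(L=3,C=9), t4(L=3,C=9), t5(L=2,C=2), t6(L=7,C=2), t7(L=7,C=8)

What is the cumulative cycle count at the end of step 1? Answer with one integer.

end_cycle[1] = 14

  0. 8=8c; end=8; A:t0 B:-
  1. max(6,2)=6c; end=14; A:t0 B:t1
  2. max(3,7)=7c; end=21; A:t2 B:t1
  3. max(3,8)=8c; end=29; A:t2 B:t3
  4. max(3,9)=9c; end=38; A:t4 B:t3
  5. max(2,9)=9c; end=47; A:t4 B:t5
  6. max(7,2)=7c; end=54; A:t6 B:t5
  7. max(7,2)=7c; end=61; A:t6 B:t7
  8. 8=8c; end=69; A:t6 B:t7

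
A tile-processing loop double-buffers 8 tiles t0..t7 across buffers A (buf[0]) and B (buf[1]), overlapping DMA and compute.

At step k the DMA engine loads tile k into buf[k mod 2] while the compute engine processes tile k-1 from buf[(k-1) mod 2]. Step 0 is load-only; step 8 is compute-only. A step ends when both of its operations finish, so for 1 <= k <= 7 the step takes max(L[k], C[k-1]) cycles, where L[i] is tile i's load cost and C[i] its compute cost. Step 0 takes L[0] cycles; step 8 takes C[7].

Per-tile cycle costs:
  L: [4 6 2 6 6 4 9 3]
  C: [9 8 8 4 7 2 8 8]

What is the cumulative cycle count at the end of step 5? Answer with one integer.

end_cycle[5] = 42

step 0: L[0]=4 → dur=4, Σ=4 | A=load:t0 B=idle [load-only]
step 1: L[1]=6 C[0]=9 → dur=9, Σ=13 | A=compute:t0 B=load:t1 [compute-bound]
step 2: L[2]=2 C[1]=8 → dur=8, Σ=21 | A=load:t2 B=compute:t1 [compute-bound]
step 3: L[3]=6 C[2]=8 → dur=8, Σ=29 | A=compute:t2 B=load:t3 [compute-bound]
step 4: L[4]=6 C[3]=4 → dur=6, Σ=35 | A=load:t4 B=compute:t3 [load-bound]
step 5: L[5]=4 C[4]=7 → dur=7, Σ=42 | A=compute:t4 B=load:t5 [compute-bound]
step 6: L[6]=9 C[5]=2 → dur=9, Σ=51 | A=load:t6 B=compute:t5 [load-bound]
step 7: L[7]=3 C[6]=8 → dur=8, Σ=59 | A=compute:t6 B=load:t7 [compute-bound]
step 8: C[7]=8 → dur=8, Σ=67 | A=idle B=compute:t7 [compute-only]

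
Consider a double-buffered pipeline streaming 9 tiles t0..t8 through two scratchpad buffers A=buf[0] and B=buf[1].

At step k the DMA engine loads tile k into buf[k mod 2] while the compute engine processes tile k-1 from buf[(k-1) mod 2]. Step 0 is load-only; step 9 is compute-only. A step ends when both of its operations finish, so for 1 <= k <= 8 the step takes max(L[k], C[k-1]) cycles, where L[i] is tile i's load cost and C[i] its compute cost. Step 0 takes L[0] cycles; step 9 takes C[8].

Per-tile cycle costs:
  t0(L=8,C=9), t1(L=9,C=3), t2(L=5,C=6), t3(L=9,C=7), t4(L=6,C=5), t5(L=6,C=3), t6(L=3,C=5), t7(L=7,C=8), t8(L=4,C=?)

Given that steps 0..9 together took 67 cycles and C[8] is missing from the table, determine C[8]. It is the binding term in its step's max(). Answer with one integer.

step 0: dur = L[0]=8 = 8
step 1: dur = max(L[1]=9, C[0]=9) = 9
step 2: dur = max(L[2]=5, C[1]=3) = 5
step 3: dur = max(L[3]=9, C[2]=6) = 9
step 4: dur = max(L[4]=6, C[3]=7) = 7
step 5: dur = max(L[5]=6, C[4]=5) = 6
step 6: dur = max(L[6]=3, C[5]=3) = 3
step 7: dur = max(L[7]=7, C[6]=5) = 7
step 8: dur = max(L[8]=4, C[7]=8) = 8
step 9: dur = C[8]=? = C[8]  (unknown; binding)
sum of known step durations = 62
dur[9] = total - known = 67 - 62 = 5
C[8] is the binding max in step 9, so C[8] = dur[9] = 5

C[8] = 5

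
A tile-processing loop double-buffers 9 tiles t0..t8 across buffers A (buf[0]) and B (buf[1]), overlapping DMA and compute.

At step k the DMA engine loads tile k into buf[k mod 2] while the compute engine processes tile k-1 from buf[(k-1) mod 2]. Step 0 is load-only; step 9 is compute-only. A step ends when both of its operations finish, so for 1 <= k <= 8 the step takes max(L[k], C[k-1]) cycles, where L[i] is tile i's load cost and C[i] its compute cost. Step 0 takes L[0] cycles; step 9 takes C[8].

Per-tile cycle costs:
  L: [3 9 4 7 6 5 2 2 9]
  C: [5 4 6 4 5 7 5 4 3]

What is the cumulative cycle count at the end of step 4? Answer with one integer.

end_cycle[4] = 29

[0] DMA t0→A (3c) ∥ CU idle ⇒ 3c, clock 3
[1] DMA t1→B (9c) ∥ CU A:t0 (5c) ⇒ 9c, clock 12
[2] DMA t2→A (4c) ∥ CU B:t1 (4c) ⇒ 4c, clock 16
[3] DMA t3→B (7c) ∥ CU A:t2 (6c) ⇒ 7c, clock 23
[4] DMA t4→A (6c) ∥ CU B:t3 (4c) ⇒ 6c, clock 29
[5] DMA t5→B (5c) ∥ CU A:t4 (5c) ⇒ 5c, clock 34
[6] DMA t6→A (2c) ∥ CU B:t5 (7c) ⇒ 7c, clock 41
[7] DMA t7→B (2c) ∥ CU A:t6 (5c) ⇒ 5c, clock 46
[8] DMA t8→A (9c) ∥ CU B:t7 (4c) ⇒ 9c, clock 55
[9] DMA idle ∥ CU A:t8 (3c) ⇒ 3c, clock 58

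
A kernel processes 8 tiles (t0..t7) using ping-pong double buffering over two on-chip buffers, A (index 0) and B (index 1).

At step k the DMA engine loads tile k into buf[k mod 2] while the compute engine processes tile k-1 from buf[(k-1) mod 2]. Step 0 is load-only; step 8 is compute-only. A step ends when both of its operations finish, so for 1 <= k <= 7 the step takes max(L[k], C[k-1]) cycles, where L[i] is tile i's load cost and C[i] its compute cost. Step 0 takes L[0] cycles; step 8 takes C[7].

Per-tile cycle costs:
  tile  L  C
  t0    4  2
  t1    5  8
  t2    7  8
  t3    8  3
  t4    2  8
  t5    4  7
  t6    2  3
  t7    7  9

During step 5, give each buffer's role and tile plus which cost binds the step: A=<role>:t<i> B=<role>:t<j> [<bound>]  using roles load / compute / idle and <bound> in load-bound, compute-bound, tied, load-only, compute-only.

step 5: A=compute:t4 B=load:t5 [compute-bound]

k=0 load=t0/4c comp=- wait=4 total=4
k=1 load=t1/5c comp=t0/2c wait=5 total=9
k=2 load=t2/7c comp=t1/8c wait=8 total=17
k=3 load=t3/8c comp=t2/8c wait=8 total=25
k=4 load=t4/2c comp=t3/3c wait=3 total=28
k=5 load=t5/4c comp=t4/8c wait=8 total=36
k=6 load=t6/2c comp=t5/7c wait=7 total=43
k=7 load=t7/7c comp=t6/3c wait=7 total=50
k=8 load=- comp=t7/9c wait=9 total=59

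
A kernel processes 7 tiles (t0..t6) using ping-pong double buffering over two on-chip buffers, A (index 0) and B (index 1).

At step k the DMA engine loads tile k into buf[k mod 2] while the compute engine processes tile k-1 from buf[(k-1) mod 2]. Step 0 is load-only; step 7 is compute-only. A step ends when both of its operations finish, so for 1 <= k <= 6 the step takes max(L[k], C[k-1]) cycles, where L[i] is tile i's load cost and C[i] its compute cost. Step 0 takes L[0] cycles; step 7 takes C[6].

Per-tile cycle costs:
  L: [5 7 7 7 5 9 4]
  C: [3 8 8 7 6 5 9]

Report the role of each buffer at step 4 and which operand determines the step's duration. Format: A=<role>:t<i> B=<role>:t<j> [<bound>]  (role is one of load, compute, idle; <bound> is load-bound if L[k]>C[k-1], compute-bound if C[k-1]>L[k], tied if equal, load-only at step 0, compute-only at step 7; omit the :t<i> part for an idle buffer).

  0. 5=5c; end=5; A:t0 B:-
  1. max(7,3)=7c; end=12; A:t0 B:t1
  2. max(7,8)=8c; end=20; A:t2 B:t1
  3. max(7,8)=8c; end=28; A:t2 B:t3
  4. max(5,7)=7c; end=35; A:t4 B:t3
  5. max(9,6)=9c; end=44; A:t4 B:t5
  6. max(4,5)=5c; end=49; A:t6 B:t5
  7. 9=9c; end=58; A:t6 B:t5

step 4: A=load:t4 B=compute:t3 [compute-bound]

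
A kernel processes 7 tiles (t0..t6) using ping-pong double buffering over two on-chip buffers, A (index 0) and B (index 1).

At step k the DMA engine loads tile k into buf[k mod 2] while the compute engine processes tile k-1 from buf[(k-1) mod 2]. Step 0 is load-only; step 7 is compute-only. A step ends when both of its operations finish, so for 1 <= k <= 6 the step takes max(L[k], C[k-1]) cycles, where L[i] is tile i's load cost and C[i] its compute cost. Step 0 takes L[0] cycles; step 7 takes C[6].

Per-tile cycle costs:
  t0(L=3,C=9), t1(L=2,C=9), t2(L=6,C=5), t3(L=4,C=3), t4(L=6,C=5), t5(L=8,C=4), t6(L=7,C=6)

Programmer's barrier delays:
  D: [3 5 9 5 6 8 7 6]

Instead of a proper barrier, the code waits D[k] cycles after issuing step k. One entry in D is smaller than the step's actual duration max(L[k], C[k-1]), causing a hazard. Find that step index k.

k=0 barrier L[0]=3→3c, D[0]=3 ok
k=1 barrier max(L[1]=2,C[0]=9)→9c, D[1]=5 SHORT
k=2 barrier max(L[2]=6,C[1]=9)→9c, D[2]=9 ok
k=3 barrier max(L[3]=4,C[2]=5)→5c, D[3]=5 ok
k=4 barrier max(L[4]=6,C[3]=3)→6c, D[4]=6 ok
k=5 barrier max(L[5]=8,C[4]=5)→8c, D[5]=8 ok
k=6 barrier max(L[6]=7,C[5]=4)→7c, D[6]=7 ok
k=7 barrier C[6]=6→6c, D[7]=6 ok

hazard at step 1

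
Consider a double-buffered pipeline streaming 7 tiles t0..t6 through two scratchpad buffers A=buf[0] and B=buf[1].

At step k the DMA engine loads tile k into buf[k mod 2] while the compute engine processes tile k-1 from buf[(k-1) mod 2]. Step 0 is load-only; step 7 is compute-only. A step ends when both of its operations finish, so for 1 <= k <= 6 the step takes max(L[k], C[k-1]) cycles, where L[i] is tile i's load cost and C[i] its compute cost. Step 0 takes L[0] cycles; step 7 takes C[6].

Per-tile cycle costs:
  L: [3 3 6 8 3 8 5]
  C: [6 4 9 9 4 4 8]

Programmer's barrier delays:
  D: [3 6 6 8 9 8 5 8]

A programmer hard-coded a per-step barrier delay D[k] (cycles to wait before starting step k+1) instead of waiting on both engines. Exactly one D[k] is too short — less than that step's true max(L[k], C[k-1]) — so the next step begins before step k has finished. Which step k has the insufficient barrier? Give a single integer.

hazard at step 3

k=0 barrier L[0]=3→3c, D[0]=3 ok
k=1 barrier max(L[1]=3,C[0]=6)→6c, D[1]=6 ok
k=2 barrier max(L[2]=6,C[1]=4)→6c, D[2]=6 ok
k=3 barrier max(L[3]=8,C[2]=9)→9c, D[3]=8 SHORT
k=4 barrier max(L[4]=3,C[3]=9)→9c, D[4]=9 ok
k=5 barrier max(L[5]=8,C[4]=4)→8c, D[5]=8 ok
k=6 barrier max(L[6]=5,C[5]=4)→5c, D[6]=5 ok
k=7 barrier C[6]=8→8c, D[7]=8 ok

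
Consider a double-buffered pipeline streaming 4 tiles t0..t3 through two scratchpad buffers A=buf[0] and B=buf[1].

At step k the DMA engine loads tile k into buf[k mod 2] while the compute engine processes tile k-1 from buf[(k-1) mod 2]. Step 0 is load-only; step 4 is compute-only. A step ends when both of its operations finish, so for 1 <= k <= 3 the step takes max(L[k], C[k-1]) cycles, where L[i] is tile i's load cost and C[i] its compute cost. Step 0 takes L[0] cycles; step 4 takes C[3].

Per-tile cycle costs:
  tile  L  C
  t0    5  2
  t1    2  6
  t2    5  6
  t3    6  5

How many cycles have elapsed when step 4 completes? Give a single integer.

k=0 load=t0/5c comp=- wait=5 total=5
k=1 load=t1/2c comp=t0/2c wait=2 total=7
k=2 load=t2/5c comp=t1/6c wait=6 total=13
k=3 load=t3/6c comp=t2/6c wait=6 total=19
k=4 load=- comp=t3/5c wait=5 total=24

end_cycle[4] = 24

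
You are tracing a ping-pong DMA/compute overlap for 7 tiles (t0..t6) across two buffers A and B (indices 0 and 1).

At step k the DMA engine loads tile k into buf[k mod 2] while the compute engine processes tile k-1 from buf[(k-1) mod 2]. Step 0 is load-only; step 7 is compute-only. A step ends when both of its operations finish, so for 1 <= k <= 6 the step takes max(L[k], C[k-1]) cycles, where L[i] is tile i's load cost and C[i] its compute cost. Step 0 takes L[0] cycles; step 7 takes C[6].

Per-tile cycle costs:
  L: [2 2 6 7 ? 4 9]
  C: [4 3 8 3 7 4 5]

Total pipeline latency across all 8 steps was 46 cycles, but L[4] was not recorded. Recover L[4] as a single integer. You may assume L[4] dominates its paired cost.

step 0 → dur = L[0]=2 = 2
step 1 → dur = max(L[1]=2, C[0]=4) = 4
step 2 → dur = max(L[2]=6, C[1]=3) = 6
step 3 → dur = max(L[3]=7, C[2]=8) = 8
step 4 → dur = max(L[4]=?, C[3]=3) = L[4]  (unknown; binding)
step 5 → dur = max(L[5]=4, C[4]=7) = 7
step 6 → dur = max(L[6]=9, C[5]=4) = 9
step 7 → dur = C[6]=5 = 5
sum of known step durations = 41
dur[4] = total - known = 46 - 41 = 5
L[4] is the binding max in step 4, so L[4] = dur[4] = 5

L[4] = 5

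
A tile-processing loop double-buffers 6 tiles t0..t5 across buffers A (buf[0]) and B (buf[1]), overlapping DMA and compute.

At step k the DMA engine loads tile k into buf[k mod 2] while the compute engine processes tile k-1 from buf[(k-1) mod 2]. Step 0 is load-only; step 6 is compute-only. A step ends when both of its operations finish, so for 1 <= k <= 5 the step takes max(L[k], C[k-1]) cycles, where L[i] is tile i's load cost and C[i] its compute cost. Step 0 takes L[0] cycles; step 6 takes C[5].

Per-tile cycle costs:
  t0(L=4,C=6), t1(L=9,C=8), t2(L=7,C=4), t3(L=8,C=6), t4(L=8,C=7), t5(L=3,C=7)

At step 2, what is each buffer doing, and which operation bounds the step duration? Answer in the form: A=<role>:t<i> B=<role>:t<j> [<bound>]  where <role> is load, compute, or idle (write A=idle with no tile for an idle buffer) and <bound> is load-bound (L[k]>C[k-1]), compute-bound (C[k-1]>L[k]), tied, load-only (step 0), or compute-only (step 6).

step 2: A=load:t2 B=compute:t1 [compute-bound]

step 0: L[0]=4 → dur=4, Σ=4 | A=load:t0 B=idle [load-only]
step 1: L[1]=9 C[0]=6 → dur=9, Σ=13 | A=compute:t0 B=load:t1 [load-bound]
step 2: L[2]=7 C[1]=8 → dur=8, Σ=21 | A=load:t2 B=compute:t1 [compute-bound]
step 3: L[3]=8 C[2]=4 → dur=8, Σ=29 | A=compute:t2 B=load:t3 [load-bound]
step 4: L[4]=8 C[3]=6 → dur=8, Σ=37 | A=load:t4 B=compute:t3 [load-bound]
step 5: L[5]=3 C[4]=7 → dur=7, Σ=44 | A=compute:t4 B=load:t5 [compute-bound]
step 6: C[5]=7 → dur=7, Σ=51 | A=idle B=compute:t5 [compute-only]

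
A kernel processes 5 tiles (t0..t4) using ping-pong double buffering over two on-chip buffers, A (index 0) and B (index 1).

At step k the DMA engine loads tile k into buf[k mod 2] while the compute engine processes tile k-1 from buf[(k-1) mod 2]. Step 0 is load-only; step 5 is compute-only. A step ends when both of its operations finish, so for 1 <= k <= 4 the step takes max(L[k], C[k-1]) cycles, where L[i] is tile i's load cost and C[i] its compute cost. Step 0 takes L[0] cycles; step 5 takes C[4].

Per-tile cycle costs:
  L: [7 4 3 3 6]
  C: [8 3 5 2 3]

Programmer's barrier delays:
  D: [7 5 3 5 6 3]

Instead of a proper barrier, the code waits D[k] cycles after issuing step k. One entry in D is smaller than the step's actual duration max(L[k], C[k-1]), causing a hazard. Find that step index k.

step 0: need L[0]=7 = 7; D[0]=7 ok
step 1: need max(L[1]=4,C[0]=8) = 8; D[1]=5 SHORT
step 2: need max(L[2]=3,C[1]=3) = 3; D[2]=3 ok
step 3: need max(L[3]=3,C[2]=5) = 5; D[3]=5 ok
step 4: need max(L[4]=6,C[3]=2) = 6; D[4]=6 ok
step 5: need C[4]=3 = 3; D[5]=3 ok

hazard at step 1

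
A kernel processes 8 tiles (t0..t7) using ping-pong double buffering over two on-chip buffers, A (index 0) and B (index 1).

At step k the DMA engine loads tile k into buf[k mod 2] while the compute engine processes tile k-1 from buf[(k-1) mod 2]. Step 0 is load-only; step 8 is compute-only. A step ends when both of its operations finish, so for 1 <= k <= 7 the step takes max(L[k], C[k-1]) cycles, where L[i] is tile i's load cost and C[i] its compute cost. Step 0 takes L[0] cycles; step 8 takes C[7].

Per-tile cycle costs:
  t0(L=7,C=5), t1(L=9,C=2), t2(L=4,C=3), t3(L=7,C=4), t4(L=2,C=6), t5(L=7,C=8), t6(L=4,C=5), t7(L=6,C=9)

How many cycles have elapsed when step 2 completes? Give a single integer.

step 0: L[0]=7 → dur=7, Σ=7 | A=load:t0 B=idle [load-only]
step 1: L[1]=9 C[0]=5 → dur=9, Σ=16 | A=compute:t0 B=load:t1 [load-bound]
step 2: L[2]=4 C[1]=2 → dur=4, Σ=20 | A=load:t2 B=compute:t1 [load-bound]
step 3: L[3]=7 C[2]=3 → dur=7, Σ=27 | A=compute:t2 B=load:t3 [load-bound]
step 4: L[4]=2 C[3]=4 → dur=4, Σ=31 | A=load:t4 B=compute:t3 [compute-bound]
step 5: L[5]=7 C[4]=6 → dur=7, Σ=38 | A=compute:t4 B=load:t5 [load-bound]
step 6: L[6]=4 C[5]=8 → dur=8, Σ=46 | A=load:t6 B=compute:t5 [compute-bound]
step 7: L[7]=6 C[6]=5 → dur=6, Σ=52 | A=compute:t6 B=load:t7 [load-bound]
step 8: C[7]=9 → dur=9, Σ=61 | A=idle B=compute:t7 [compute-only]

end_cycle[2] = 20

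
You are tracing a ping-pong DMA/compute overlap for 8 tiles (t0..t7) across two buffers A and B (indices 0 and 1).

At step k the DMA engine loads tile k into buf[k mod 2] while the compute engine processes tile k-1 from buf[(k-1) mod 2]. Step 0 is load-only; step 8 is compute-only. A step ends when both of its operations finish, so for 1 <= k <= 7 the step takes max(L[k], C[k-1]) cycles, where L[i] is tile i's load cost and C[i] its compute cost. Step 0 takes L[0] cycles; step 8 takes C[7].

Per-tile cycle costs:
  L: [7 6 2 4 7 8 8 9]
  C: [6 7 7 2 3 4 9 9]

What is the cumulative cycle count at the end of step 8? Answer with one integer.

  0. 7=7c; end=7; A:t0 B:-
  1. max(6,6)=6c; end=13; A:t0 B:t1
  2. max(2,7)=7c; end=20; A:t2 B:t1
  3. max(4,7)=7c; end=27; A:t2 B:t3
  4. max(7,2)=7c; end=34; A:t4 B:t3
  5. max(8,3)=8c; end=42; A:t4 B:t5
  6. max(8,4)=8c; end=50; A:t6 B:t5
  7. max(9,9)=9c; end=59; A:t6 B:t7
  8. 9=9c; end=68; A:t6 B:t7

end_cycle[8] = 68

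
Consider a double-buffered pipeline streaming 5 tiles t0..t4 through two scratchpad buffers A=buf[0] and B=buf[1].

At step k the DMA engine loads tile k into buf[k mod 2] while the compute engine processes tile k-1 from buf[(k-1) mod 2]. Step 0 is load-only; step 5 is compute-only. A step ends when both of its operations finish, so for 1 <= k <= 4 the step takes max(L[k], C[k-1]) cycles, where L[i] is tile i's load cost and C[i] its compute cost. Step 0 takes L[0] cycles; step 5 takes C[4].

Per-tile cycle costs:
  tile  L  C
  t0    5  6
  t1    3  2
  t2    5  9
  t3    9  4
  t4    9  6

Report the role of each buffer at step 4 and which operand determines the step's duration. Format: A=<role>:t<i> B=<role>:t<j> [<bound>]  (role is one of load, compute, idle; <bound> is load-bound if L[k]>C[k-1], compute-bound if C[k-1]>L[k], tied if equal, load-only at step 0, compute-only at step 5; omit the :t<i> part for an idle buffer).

k=0 load=t0/5c comp=- wait=5 total=5
k=1 load=t1/3c comp=t0/6c wait=6 total=11
k=2 load=t2/5c comp=t1/2c wait=5 total=16
k=3 load=t3/9c comp=t2/9c wait=9 total=25
k=4 load=t4/9c comp=t3/4c wait=9 total=34
k=5 load=- comp=t4/6c wait=6 total=40

step 4: A=load:t4 B=compute:t3 [load-bound]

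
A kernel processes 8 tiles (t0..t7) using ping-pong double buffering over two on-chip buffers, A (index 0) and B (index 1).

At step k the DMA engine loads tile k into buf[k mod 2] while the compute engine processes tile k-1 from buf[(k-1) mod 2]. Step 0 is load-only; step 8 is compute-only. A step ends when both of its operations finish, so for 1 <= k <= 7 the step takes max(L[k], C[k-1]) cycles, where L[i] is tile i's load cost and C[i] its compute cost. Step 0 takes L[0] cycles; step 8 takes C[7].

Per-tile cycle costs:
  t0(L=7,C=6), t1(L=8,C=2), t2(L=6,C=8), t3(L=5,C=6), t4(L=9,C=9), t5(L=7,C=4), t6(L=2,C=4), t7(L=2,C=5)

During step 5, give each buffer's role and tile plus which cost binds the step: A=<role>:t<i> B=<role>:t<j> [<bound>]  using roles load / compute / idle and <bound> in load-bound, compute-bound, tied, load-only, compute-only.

step 0: L[0]=7 → dur=7, Σ=7 | A=load:t0 B=idle [load-only]
step 1: L[1]=8 C[0]=6 → dur=8, Σ=15 | A=compute:t0 B=load:t1 [load-bound]
step 2: L[2]=6 C[1]=2 → dur=6, Σ=21 | A=load:t2 B=compute:t1 [load-bound]
step 3: L[3]=5 C[2]=8 → dur=8, Σ=29 | A=compute:t2 B=load:t3 [compute-bound]
step 4: L[4]=9 C[3]=6 → dur=9, Σ=38 | A=load:t4 B=compute:t3 [load-bound]
step 5: L[5]=7 C[4]=9 → dur=9, Σ=47 | A=compute:t4 B=load:t5 [compute-bound]
step 6: L[6]=2 C[5]=4 → dur=4, Σ=51 | A=load:t6 B=compute:t5 [compute-bound]
step 7: L[7]=2 C[6]=4 → dur=4, Σ=55 | A=compute:t6 B=load:t7 [compute-bound]
step 8: C[7]=5 → dur=5, Σ=60 | A=idle B=compute:t7 [compute-only]

step 5: A=compute:t4 B=load:t5 [compute-bound]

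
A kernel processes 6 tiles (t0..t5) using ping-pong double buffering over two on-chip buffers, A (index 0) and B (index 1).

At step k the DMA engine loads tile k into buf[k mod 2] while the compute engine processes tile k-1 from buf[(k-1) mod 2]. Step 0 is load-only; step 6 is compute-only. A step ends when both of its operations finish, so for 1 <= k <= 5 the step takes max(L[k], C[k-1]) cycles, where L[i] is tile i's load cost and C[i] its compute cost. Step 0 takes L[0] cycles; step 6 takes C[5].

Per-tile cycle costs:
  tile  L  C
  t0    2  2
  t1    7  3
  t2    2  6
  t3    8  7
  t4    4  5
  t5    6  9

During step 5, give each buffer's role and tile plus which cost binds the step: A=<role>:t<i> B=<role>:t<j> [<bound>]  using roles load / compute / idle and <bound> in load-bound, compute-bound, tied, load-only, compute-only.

step 5: A=compute:t4 B=load:t5 [load-bound]

[0] DMA t0→A (2c) ∥ CU idle ⇒ 2c, clock 2
[1] DMA t1→B (7c) ∥ CU A:t0 (2c) ⇒ 7c, clock 9
[2] DMA t2→A (2c) ∥ CU B:t1 (3c) ⇒ 3c, clock 12
[3] DMA t3→B (8c) ∥ CU A:t2 (6c) ⇒ 8c, clock 20
[4] DMA t4→A (4c) ∥ CU B:t3 (7c) ⇒ 7c, clock 27
[5] DMA t5→B (6c) ∥ CU A:t4 (5c) ⇒ 6c, clock 33
[6] DMA idle ∥ CU B:t5 (9c) ⇒ 9c, clock 42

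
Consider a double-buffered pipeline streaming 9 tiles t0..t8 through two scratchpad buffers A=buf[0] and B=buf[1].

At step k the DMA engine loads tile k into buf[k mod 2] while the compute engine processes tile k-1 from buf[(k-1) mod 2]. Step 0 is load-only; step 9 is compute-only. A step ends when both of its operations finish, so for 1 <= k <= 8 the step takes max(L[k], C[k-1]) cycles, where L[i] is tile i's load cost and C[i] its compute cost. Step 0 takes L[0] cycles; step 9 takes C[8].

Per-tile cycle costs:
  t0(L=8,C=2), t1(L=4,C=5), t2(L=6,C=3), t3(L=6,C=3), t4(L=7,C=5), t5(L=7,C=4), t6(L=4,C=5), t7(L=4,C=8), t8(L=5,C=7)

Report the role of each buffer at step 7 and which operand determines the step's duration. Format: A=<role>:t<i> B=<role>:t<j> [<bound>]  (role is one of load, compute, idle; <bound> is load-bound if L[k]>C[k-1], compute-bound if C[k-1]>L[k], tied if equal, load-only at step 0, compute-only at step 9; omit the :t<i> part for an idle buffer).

step 7: A=compute:t6 B=load:t7 [compute-bound]

step 0: L[0]=8 → dur=8, Σ=8 | A=load:t0 B=idle [load-only]
step 1: L[1]=4 C[0]=2 → dur=4, Σ=12 | A=compute:t0 B=load:t1 [load-bound]
step 2: L[2]=6 C[1]=5 → dur=6, Σ=18 | A=load:t2 B=compute:t1 [load-bound]
step 3: L[3]=6 C[2]=3 → dur=6, Σ=24 | A=compute:t2 B=load:t3 [load-bound]
step 4: L[4]=7 C[3]=3 → dur=7, Σ=31 | A=load:t4 B=compute:t3 [load-bound]
step 5: L[5]=7 C[4]=5 → dur=7, Σ=38 | A=compute:t4 B=load:t5 [load-bound]
step 6: L[6]=4 C[5]=4 → dur=4, Σ=42 | A=load:t6 B=compute:t5 [tied]
step 7: L[7]=4 C[6]=5 → dur=5, Σ=47 | A=compute:t6 B=load:t7 [compute-bound]
step 8: L[8]=5 C[7]=8 → dur=8, Σ=55 | A=load:t8 B=compute:t7 [compute-bound]
step 9: C[8]=7 → dur=7, Σ=62 | A=compute:t8 B=idle [compute-only]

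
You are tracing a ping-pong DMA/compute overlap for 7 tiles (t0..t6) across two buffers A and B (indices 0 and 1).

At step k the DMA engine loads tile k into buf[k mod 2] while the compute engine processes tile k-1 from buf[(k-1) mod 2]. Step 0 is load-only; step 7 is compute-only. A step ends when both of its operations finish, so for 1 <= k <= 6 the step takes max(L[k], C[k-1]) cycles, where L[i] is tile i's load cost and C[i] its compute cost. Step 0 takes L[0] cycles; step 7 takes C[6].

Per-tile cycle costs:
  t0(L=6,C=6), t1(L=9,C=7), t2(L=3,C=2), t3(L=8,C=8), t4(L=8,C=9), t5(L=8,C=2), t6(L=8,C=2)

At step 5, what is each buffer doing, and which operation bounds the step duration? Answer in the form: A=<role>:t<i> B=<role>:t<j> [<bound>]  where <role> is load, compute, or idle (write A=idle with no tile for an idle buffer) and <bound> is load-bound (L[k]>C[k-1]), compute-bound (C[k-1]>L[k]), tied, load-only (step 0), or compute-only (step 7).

[0] DMA t0→A (6c) ∥ CU idle ⇒ 6c, clock 6
[1] DMA t1→B (9c) ∥ CU A:t0 (6c) ⇒ 9c, clock 15
[2] DMA t2→A (3c) ∥ CU B:t1 (7c) ⇒ 7c, clock 22
[3] DMA t3→B (8c) ∥ CU A:t2 (2c) ⇒ 8c, clock 30
[4] DMA t4→A (8c) ∥ CU B:t3 (8c) ⇒ 8c, clock 38
[5] DMA t5→B (8c) ∥ CU A:t4 (9c) ⇒ 9c, clock 47
[6] DMA t6→A (8c) ∥ CU B:t5 (2c) ⇒ 8c, clock 55
[7] DMA idle ∥ CU A:t6 (2c) ⇒ 2c, clock 57

step 5: A=compute:t4 B=load:t5 [compute-bound]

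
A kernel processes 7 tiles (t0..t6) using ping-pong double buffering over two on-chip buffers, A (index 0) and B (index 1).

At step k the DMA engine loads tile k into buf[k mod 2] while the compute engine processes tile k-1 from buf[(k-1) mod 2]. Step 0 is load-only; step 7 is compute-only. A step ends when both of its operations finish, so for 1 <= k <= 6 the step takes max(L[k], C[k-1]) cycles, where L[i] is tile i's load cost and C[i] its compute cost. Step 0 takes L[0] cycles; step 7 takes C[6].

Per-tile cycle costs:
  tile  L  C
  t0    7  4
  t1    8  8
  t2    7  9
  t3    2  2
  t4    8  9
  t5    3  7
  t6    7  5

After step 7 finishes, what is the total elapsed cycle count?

end_cycle[7] = 61

[0] DMA t0→A (7c) ∥ CU idle ⇒ 7c, clock 7
[1] DMA t1→B (8c) ∥ CU A:t0 (4c) ⇒ 8c, clock 15
[2] DMA t2→A (7c) ∥ CU B:t1 (8c) ⇒ 8c, clock 23
[3] DMA t3→B (2c) ∥ CU A:t2 (9c) ⇒ 9c, clock 32
[4] DMA t4→A (8c) ∥ CU B:t3 (2c) ⇒ 8c, clock 40
[5] DMA t5→B (3c) ∥ CU A:t4 (9c) ⇒ 9c, clock 49
[6] DMA t6→A (7c) ∥ CU B:t5 (7c) ⇒ 7c, clock 56
[7] DMA idle ∥ CU A:t6 (5c) ⇒ 5c, clock 61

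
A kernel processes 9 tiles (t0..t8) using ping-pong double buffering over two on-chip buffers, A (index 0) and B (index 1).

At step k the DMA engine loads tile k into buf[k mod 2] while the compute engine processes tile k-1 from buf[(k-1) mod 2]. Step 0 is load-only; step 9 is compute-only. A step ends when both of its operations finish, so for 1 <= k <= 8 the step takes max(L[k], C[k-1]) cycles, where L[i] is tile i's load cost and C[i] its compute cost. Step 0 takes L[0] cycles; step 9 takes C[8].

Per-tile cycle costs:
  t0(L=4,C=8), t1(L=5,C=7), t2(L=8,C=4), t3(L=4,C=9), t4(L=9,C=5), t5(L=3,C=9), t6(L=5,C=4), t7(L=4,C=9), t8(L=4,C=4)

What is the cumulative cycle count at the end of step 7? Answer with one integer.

k=0 load=t0/4c comp=- wait=4 total=4
k=1 load=t1/5c comp=t0/8c wait=8 total=12
k=2 load=t2/8c comp=t1/7c wait=8 total=20
k=3 load=t3/4c comp=t2/4c wait=4 total=24
k=4 load=t4/9c comp=t3/9c wait=9 total=33
k=5 load=t5/3c comp=t4/5c wait=5 total=38
k=6 load=t6/5c comp=t5/9c wait=9 total=47
k=7 load=t7/4c comp=t6/4c wait=4 total=51
k=8 load=t8/4c comp=t7/9c wait=9 total=60
k=9 load=- comp=t8/4c wait=4 total=64

end_cycle[7] = 51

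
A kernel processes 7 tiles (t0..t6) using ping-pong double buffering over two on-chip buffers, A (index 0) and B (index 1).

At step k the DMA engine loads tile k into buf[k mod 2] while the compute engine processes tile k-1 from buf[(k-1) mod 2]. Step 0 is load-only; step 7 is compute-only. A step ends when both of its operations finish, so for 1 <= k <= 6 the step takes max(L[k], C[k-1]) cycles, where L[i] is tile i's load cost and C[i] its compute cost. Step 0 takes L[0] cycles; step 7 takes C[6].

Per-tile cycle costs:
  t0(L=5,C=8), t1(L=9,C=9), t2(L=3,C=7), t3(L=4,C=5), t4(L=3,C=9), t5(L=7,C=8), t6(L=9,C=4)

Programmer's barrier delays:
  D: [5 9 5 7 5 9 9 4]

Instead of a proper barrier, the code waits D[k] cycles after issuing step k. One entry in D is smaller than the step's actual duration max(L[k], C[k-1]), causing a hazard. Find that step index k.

hazard at step 2

step 0: need L[0]=5 = 5; D[0]=5 ok
step 1: need max(L[1]=9,C[0]=8) = 9; D[1]=9 ok
step 2: need max(L[2]=3,C[1]=9) = 9; D[2]=5 SHORT
step 3: need max(L[3]=4,C[2]=7) = 7; D[3]=7 ok
step 4: need max(L[4]=3,C[3]=5) = 5; D[4]=5 ok
step 5: need max(L[5]=7,C[4]=9) = 9; D[5]=9 ok
step 6: need max(L[6]=9,C[5]=8) = 9; D[6]=9 ok
step 7: need C[6]=4 = 4; D[7]=4 ok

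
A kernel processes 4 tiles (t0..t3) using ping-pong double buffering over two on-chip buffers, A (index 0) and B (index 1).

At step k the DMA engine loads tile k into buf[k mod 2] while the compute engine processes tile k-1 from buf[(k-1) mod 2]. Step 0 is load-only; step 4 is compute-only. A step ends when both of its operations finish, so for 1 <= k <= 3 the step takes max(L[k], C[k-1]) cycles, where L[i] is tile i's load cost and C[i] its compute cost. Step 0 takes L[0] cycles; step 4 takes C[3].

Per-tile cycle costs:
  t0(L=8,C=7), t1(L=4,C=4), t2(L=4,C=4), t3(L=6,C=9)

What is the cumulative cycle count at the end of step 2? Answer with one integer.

end_cycle[2] = 19

step 0: L[0]=8 → dur=8, Σ=8 | A=load:t0 B=idle [load-only]
step 1: L[1]=4 C[0]=7 → dur=7, Σ=15 | A=compute:t0 B=load:t1 [compute-bound]
step 2: L[2]=4 C[1]=4 → dur=4, Σ=19 | A=load:t2 B=compute:t1 [tied]
step 3: L[3]=6 C[2]=4 → dur=6, Σ=25 | A=compute:t2 B=load:t3 [load-bound]
step 4: C[3]=9 → dur=9, Σ=34 | A=idle B=compute:t3 [compute-only]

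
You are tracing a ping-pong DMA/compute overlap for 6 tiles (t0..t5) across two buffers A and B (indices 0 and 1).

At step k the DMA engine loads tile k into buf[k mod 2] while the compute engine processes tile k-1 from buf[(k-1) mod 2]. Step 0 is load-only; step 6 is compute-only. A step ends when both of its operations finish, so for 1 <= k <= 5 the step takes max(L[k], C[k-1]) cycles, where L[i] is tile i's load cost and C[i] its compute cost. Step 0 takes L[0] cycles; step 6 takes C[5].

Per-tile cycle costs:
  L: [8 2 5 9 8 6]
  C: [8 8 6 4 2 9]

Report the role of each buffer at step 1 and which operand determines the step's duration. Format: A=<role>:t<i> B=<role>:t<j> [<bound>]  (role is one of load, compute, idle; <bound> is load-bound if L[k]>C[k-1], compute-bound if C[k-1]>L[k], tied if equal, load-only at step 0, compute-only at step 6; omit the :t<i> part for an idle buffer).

[0] DMA t0→A (8c) ∥ CU idle ⇒ 8c, clock 8
[1] DMA t1→B (2c) ∥ CU A:t0 (8c) ⇒ 8c, clock 16
[2] DMA t2→A (5c) ∥ CU B:t1 (8c) ⇒ 8c, clock 24
[3] DMA t3→B (9c) ∥ CU A:t2 (6c) ⇒ 9c, clock 33
[4] DMA t4→A (8c) ∥ CU B:t3 (4c) ⇒ 8c, clock 41
[5] DMA t5→B (6c) ∥ CU A:t4 (2c) ⇒ 6c, clock 47
[6] DMA idle ∥ CU B:t5 (9c) ⇒ 9c, clock 56

step 1: A=compute:t0 B=load:t1 [compute-bound]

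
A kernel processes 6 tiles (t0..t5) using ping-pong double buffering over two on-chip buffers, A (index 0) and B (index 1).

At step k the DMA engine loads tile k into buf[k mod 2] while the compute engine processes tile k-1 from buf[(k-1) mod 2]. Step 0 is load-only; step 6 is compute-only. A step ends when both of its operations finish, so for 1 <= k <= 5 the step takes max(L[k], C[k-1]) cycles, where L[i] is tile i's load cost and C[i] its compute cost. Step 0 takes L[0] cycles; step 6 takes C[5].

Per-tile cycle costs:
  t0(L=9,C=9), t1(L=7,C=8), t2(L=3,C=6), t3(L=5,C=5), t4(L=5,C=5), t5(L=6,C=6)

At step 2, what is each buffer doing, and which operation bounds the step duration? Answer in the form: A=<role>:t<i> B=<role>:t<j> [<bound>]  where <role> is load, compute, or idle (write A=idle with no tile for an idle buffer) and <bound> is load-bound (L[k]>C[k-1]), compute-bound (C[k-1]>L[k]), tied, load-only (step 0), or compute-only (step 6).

step 0: L[0]=9 → dur=9, Σ=9 | A=load:t0 B=idle [load-only]
step 1: L[1]=7 C[0]=9 → dur=9, Σ=18 | A=compute:t0 B=load:t1 [compute-bound]
step 2: L[2]=3 C[1]=8 → dur=8, Σ=26 | A=load:t2 B=compute:t1 [compute-bound]
step 3: L[3]=5 C[2]=6 → dur=6, Σ=32 | A=compute:t2 B=load:t3 [compute-bound]
step 4: L[4]=5 C[3]=5 → dur=5, Σ=37 | A=load:t4 B=compute:t3 [tied]
step 5: L[5]=6 C[4]=5 → dur=6, Σ=43 | A=compute:t4 B=load:t5 [load-bound]
step 6: C[5]=6 → dur=6, Σ=49 | A=idle B=compute:t5 [compute-only]

step 2: A=load:t2 B=compute:t1 [compute-bound]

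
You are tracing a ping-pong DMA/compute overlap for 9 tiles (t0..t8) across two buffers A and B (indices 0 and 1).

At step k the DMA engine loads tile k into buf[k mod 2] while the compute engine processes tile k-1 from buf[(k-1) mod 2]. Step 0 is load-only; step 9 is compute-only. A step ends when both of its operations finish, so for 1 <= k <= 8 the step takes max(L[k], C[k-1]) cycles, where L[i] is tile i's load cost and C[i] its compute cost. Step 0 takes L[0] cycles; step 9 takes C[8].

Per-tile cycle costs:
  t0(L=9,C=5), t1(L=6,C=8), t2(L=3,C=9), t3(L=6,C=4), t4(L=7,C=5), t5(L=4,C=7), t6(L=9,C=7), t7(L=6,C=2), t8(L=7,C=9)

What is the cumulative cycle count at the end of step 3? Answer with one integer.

end_cycle[3] = 32

step 0: L[0]=9 → dur=9, Σ=9 | A=load:t0 B=idle [load-only]
step 1: L[1]=6 C[0]=5 → dur=6, Σ=15 | A=compute:t0 B=load:t1 [load-bound]
step 2: L[2]=3 C[1]=8 → dur=8, Σ=23 | A=load:t2 B=compute:t1 [compute-bound]
step 3: L[3]=6 C[2]=9 → dur=9, Σ=32 | A=compute:t2 B=load:t3 [compute-bound]
step 4: L[4]=7 C[3]=4 → dur=7, Σ=39 | A=load:t4 B=compute:t3 [load-bound]
step 5: L[5]=4 C[4]=5 → dur=5, Σ=44 | A=compute:t4 B=load:t5 [compute-bound]
step 6: L[6]=9 C[5]=7 → dur=9, Σ=53 | A=load:t6 B=compute:t5 [load-bound]
step 7: L[7]=6 C[6]=7 → dur=7, Σ=60 | A=compute:t6 B=load:t7 [compute-bound]
step 8: L[8]=7 C[7]=2 → dur=7, Σ=67 | A=load:t8 B=compute:t7 [load-bound]
step 9: C[8]=9 → dur=9, Σ=76 | A=compute:t8 B=idle [compute-only]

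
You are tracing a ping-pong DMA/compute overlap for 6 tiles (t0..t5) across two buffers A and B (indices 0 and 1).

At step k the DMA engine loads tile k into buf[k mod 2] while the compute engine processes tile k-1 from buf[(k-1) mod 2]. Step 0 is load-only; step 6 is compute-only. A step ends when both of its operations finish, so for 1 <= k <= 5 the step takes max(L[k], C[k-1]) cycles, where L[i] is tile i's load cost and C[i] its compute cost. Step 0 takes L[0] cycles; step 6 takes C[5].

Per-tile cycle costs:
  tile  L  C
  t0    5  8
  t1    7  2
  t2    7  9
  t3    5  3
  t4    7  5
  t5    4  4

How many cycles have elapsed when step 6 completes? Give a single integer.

end_cycle[6] = 45

step 0: L[0]=5 → dur=5, Σ=5 | A=load:t0 B=idle [load-only]
step 1: L[1]=7 C[0]=8 → dur=8, Σ=13 | A=compute:t0 B=load:t1 [compute-bound]
step 2: L[2]=7 C[1]=2 → dur=7, Σ=20 | A=load:t2 B=compute:t1 [load-bound]
step 3: L[3]=5 C[2]=9 → dur=9, Σ=29 | A=compute:t2 B=load:t3 [compute-bound]
step 4: L[4]=7 C[3]=3 → dur=7, Σ=36 | A=load:t4 B=compute:t3 [load-bound]
step 5: L[5]=4 C[4]=5 → dur=5, Σ=41 | A=compute:t4 B=load:t5 [compute-bound]
step 6: C[5]=4 → dur=4, Σ=45 | A=idle B=compute:t5 [compute-only]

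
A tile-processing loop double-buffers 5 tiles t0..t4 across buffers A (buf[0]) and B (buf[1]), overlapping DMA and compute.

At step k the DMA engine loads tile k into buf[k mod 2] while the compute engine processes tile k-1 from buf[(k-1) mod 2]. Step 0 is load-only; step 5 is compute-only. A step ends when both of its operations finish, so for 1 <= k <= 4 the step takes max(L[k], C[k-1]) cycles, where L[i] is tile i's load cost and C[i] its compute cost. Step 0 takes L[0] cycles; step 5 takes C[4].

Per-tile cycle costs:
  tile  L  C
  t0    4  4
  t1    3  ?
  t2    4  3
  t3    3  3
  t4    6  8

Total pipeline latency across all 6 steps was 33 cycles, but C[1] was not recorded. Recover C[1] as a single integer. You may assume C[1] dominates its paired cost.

step 0 | dur = L[0]=4 = 4
step 1 | dur = max(L[1]=3, C[0]=4) = 4
step 2 | dur = max(L[2]=4, C[1]=?) = C[1]  (unknown; binding)
step 3 | dur = max(L[3]=3, C[2]=3) = 3
step 4 | dur = max(L[4]=6, C[3]=3) = 6
step 5 | dur = C[4]=8 = 8
sum of known step durations = 25
dur[2] = total - known = 33 - 25 = 8
C[1] is the binding max in step 2, so C[1] = dur[2] = 8

C[1] = 8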